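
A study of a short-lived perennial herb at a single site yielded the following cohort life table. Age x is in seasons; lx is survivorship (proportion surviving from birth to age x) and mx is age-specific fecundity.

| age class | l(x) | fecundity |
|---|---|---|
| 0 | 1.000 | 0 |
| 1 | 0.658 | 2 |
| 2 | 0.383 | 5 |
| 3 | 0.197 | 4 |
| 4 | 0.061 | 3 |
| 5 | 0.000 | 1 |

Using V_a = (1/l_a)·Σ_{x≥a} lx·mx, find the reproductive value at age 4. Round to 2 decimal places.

lx·mx for x ≥ 4: 0.183, 0 → sum = 0.183
V_4 = 0.183 / l_4 = 0.183 / 0.061 = 3 → 3.00

3.00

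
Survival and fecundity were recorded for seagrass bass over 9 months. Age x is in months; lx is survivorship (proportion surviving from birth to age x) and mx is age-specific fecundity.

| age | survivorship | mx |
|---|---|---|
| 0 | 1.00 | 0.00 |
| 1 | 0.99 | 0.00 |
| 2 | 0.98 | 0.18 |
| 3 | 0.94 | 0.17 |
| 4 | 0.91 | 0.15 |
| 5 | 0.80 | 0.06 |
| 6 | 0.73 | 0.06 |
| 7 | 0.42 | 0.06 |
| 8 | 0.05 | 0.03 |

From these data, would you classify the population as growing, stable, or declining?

R0 = Σ lx·mx = 0 + 0 + 0.1764 + 0.1598 + 0.1365 + 0.048 + 0.0438 + 0.0252 + 0.0015 = 0.5912
R0 < 1, so the population is declining.

declining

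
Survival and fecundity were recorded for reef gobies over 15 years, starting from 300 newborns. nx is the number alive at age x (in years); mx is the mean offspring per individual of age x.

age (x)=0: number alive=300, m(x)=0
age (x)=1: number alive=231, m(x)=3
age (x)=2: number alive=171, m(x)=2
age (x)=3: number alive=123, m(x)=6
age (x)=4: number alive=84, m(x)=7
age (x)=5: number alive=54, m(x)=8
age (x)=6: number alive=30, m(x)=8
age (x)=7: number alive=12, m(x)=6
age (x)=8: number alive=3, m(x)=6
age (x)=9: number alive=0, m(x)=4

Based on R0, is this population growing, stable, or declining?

lx = nx/n0 = nx/300: 1, 0.77, 0.57, 0.41, 0.28, 0.18, 0.1, 0.04, 0.01, 0
R0 = Σ lx·mx = 0 + 2.31 + 1.14 + 2.46 + 1.96 + 1.44 + 0.8 + 0.24 + 0.06 + 0 = 10.41
R0 > 1, so the population is growing.

growing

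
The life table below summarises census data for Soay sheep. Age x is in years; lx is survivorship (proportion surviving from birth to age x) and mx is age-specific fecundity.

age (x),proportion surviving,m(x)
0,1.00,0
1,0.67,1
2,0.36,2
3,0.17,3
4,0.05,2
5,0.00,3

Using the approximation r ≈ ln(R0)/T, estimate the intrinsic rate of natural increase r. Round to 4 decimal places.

0.3431

R0 = Σ lx·mx = 0 + 0.67 + 0.72 + 0.51 + 0.1 + 0 = 2
Σ x·lx·mx = 4.04; T = 4.04/2 = 2.02
r ≈ ln(R0)/T = ln(2)/2.02 = 0.343142… → 0.3431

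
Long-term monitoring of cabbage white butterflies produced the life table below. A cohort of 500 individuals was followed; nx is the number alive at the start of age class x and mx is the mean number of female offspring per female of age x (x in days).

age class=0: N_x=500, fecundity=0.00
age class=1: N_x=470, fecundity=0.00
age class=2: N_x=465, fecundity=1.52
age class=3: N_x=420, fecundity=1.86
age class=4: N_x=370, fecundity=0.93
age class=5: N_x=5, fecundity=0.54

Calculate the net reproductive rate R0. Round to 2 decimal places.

lx = nx/n0 = nx/500: 1, 0.94, 0.93, 0.84, 0.74, 0.01
lx·mx by age: 0, 0, 1.4136, 1.5624, 0.6882, 0.0054
R0 = Σ lx·mx = 3.6696 → 3.67

3.67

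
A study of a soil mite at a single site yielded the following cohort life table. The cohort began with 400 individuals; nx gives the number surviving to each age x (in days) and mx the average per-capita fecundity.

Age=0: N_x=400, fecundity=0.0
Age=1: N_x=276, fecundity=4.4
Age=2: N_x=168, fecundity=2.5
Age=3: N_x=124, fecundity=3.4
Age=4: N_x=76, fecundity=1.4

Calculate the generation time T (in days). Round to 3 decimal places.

1.732

lx = nx/n0 = nx/400: 1, 0.69, 0.42, 0.31, 0.19
lx·mx: 0, 3.036, 1.05, 1.054, 0.266 → R0 = 5.406
x·lx·mx: 0, 3.036, 2.1, 3.162, 1.064 → Σ = 9.362
T = 9.362 / 5.406 = 1.73178… → 1.732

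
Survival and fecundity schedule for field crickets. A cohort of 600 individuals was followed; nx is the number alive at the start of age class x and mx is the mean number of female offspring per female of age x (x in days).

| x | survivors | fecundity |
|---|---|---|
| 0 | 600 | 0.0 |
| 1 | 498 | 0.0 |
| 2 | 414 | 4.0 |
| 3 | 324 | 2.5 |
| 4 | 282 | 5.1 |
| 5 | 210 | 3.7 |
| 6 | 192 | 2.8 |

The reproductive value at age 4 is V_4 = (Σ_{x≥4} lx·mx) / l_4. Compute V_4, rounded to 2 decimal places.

lx = nx/n0 = nx/600: 1, 0.83, 0.69, 0.54, 0.47, 0.35, 0.32
lx·mx for x ≥ 4: 2.397, 1.295, 0.896 → sum = 4.588
V_4 = 4.588 / l_4 = 4.588 / 0.47 = 9.761702… → 9.76

9.76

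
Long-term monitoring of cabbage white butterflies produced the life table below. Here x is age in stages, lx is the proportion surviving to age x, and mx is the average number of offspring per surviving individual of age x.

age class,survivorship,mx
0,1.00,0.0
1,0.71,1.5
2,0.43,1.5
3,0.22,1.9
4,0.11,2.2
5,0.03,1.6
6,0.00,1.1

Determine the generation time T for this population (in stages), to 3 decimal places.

1.992

lx·mx: 0, 1.065, 0.645, 0.418, 0.242, 0.048, 0 → R0 = 2.418
x·lx·mx: 0, 1.065, 1.29, 1.254, 0.968, 0.24, 0 → Σ = 4.817
T = 4.817 / 2.418 = 1.992142… → 1.992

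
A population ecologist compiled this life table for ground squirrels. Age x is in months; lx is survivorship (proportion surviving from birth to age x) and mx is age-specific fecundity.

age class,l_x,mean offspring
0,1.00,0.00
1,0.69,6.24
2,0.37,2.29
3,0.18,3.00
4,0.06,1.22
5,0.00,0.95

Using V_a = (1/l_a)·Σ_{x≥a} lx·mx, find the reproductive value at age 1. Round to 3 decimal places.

8.357

lx·mx for x ≥ 1: 4.3056, 0.8473, 0.54, 0.0732, 0 → sum = 5.7661
V_1 = 5.7661 / l_1 = 5.7661 / 0.69 = 8.356667… → 8.357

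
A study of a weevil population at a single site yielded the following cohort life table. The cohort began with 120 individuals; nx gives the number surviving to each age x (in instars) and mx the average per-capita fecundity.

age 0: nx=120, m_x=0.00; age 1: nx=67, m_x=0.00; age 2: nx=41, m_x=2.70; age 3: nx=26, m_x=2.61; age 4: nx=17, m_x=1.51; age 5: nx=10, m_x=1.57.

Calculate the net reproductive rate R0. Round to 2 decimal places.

lx = nx/n0 = nx/120: 1, 0.55833…, 0.34167…, 0.21667…, 0.14167…, 0.08333…
lx·mx by age: 0, 0, 0.9225…, 0.5655…, 0.213917…, 0.130833…
R0 = Σ lx·mx = 1.83275… → 1.83

1.83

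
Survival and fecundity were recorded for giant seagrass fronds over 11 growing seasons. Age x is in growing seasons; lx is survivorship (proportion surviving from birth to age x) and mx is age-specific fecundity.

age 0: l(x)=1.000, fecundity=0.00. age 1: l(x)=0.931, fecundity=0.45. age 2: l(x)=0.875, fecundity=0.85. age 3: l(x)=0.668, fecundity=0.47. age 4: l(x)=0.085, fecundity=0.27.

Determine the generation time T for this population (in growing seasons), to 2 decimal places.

1.96

lx·mx: 0, 0.41895, 0.74375, 0.31396, 0.02295 → R0 = 1.49961
x·lx·mx: 0, 0.41895, 1.4875, 0.94188, 0.0918 → Σ = 2.94013
T = 2.94013 / 1.49961 = 1.960596… → 1.96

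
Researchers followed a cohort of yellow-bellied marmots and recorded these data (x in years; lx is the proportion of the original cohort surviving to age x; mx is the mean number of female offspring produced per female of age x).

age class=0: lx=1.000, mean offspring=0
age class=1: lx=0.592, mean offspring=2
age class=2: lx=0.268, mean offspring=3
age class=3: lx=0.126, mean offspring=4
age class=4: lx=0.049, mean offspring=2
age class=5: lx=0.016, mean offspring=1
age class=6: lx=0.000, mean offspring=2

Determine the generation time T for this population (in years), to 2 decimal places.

lx·mx: 0, 1.184, 0.804, 0.504, 0.098, 0.016, 0 → R0 = 2.606
x·lx·mx: 0, 1.184, 1.608, 1.512, 0.392, 0.08, 0 → Σ = 4.776
T = 4.776 / 2.606 = 1.832694… → 1.83

1.83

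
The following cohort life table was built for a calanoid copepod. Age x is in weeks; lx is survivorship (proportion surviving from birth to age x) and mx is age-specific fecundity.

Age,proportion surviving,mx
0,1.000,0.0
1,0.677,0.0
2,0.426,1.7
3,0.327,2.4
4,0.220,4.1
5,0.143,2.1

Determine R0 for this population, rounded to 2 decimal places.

lx·mx by age: 0, 0, 0.7242, 0.7848, 0.902, 0.3003
R0 = Σ lx·mx = 2.7113 → 2.71

2.71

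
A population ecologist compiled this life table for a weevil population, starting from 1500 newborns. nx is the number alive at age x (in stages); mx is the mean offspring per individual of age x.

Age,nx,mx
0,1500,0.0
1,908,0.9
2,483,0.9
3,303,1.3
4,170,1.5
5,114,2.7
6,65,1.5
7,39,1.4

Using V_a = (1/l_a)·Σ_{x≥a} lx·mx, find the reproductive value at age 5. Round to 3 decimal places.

lx = nx/n0 = nx/1500: 1, 0.60533…, 0.322, 0.202, 0.11333…, 0.076, 0.04333…, 0.026
lx·mx for x ≥ 5: 0.2052, 0.065…, 0.0364 → sum = 0.3066…
V_5 = 0.3066… / l_5 = 0.3066… / 0.076 = 4.034211… → 4.034

4.034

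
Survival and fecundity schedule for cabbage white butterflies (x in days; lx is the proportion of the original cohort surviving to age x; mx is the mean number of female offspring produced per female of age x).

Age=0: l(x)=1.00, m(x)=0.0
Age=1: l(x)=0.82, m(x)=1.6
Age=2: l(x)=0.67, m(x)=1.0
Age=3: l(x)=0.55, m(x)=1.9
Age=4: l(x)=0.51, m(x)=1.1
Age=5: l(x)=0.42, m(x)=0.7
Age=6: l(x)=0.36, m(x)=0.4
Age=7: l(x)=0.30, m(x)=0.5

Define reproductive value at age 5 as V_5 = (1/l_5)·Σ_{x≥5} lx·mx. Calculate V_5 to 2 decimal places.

lx·mx for x ≥ 5: 0.294, 0.144, 0.15 → sum = 0.588
V_5 = 0.588 / l_5 = 0.588 / 0.42 = 1.4 → 1.40

1.40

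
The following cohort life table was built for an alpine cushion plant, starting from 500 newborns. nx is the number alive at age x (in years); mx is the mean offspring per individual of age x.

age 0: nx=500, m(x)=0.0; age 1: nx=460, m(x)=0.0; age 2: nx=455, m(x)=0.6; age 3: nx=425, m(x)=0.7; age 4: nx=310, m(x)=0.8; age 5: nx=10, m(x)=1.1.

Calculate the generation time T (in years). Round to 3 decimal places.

2.996

lx = nx/n0 = nx/500: 1, 0.92, 0.91, 0.85, 0.62, 0.02
lx·mx: 0, 0, 0.546, 0.595, 0.496, 0.022 → R0 = 1.659
x·lx·mx: 0, 0, 1.092, 1.785, 1.984, 0.11 → Σ = 4.971
T = 4.971 / 1.659 = 2.996383… → 2.996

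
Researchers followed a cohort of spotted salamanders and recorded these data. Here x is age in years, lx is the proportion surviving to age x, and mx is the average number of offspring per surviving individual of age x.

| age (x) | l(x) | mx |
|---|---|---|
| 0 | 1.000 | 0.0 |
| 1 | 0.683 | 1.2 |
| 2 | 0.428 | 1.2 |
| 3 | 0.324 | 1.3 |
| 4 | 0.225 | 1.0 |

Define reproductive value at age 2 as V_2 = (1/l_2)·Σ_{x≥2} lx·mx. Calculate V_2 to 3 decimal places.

2.710

lx·mx for x ≥ 2: 0.5136, 0.4212, 0.225 → sum = 1.1598
V_2 = 1.1598 / l_2 = 1.1598 / 0.428 = 2.709813… → 2.710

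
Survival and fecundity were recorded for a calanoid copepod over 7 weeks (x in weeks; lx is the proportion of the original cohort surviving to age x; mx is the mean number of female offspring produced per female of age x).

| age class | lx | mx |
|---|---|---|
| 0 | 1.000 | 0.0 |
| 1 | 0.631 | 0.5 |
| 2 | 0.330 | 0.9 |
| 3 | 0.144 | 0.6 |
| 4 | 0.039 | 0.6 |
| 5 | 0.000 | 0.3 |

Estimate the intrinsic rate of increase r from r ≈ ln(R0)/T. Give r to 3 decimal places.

R0 = Σ lx·mx = 0 + 0.3155 + 0.297 + 0.0864 + 0.0234 + 0 = 0.7223
Σ x·lx·mx = 1.2623; T = 1.2623/0.7223 = 1.74761…
r ≈ ln(R0)/T = ln(0.7223)/1.74761… = -0.18615… → -0.186

-0.186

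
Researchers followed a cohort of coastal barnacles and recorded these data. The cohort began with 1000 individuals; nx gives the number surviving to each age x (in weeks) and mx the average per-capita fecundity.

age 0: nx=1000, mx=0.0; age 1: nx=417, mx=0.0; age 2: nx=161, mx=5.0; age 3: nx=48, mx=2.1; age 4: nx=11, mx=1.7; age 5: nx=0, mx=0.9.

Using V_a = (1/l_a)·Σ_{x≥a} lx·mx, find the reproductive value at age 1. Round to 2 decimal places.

lx = nx/n0 = nx/1000: 1, 0.417, 0.161, 0.048, 0.011, 0
lx·mx for x ≥ 1: 0, 0.805, 0.1008, 0.0187, 0 → sum = 0.9245
V_1 = 0.9245 / l_1 = 0.9245 / 0.417 = 2.217026… → 2.22

2.22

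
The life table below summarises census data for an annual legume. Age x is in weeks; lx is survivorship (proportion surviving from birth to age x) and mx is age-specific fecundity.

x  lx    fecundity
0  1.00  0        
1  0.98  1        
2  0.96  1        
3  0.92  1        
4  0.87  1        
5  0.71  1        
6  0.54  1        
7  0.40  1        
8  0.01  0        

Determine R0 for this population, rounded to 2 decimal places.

lx·mx by age: 0, 0.98, 0.96, 0.92, 0.87, 0.71, 0.54, 0.4, 0
R0 = Σ lx·mx = 5.38 → 5.38

5.38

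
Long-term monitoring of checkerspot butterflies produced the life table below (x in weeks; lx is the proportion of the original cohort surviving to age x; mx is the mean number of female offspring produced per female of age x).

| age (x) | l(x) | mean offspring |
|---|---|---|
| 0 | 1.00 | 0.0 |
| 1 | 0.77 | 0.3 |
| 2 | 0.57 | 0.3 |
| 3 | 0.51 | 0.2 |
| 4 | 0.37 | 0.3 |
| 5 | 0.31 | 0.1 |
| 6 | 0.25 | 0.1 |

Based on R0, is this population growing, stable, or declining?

R0 = Σ lx·mx = 0 + 0.231 + 0.171 + 0.102 + 0.111 + 0.031 + 0.025 = 0.671
R0 < 1, so the population is declining.

declining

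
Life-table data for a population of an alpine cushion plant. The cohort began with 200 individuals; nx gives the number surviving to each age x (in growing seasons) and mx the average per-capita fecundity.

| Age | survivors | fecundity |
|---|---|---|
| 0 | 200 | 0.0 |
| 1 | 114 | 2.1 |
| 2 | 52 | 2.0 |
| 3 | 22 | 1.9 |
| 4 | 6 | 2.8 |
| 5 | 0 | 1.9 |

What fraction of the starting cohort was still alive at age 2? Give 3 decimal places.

0.260

l_2 = n_2/n_0 = 52/200 = 0.26 → 0.260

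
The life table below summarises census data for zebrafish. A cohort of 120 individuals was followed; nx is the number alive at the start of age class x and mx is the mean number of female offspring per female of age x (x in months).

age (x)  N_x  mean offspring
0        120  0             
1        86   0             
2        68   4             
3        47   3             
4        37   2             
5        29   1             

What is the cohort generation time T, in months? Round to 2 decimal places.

2.73

lx = nx/n0 = nx/120: 1, 0.71667…, 0.56667…, 0.39167…, 0.30833…, 0.24167…
lx·mx: 0, 0, 2.266667…, 1.175…, 0.616667…, 0.241667… → R0 = 4.3…
x·lx·mx: 0, 0, 4.533333…, 3.525…, 2.466667…, 1.208333… → Σ = 11.733333…
T = 11.733333… / 4.3… = 2.728682… → 2.73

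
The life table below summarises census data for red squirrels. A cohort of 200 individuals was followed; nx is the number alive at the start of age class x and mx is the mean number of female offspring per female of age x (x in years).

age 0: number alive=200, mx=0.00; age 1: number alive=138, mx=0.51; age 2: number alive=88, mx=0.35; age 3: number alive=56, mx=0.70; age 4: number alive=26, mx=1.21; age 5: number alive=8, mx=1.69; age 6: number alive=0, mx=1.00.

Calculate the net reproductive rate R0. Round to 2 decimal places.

lx = nx/n0 = nx/200: 1, 0.69, 0.44, 0.28, 0.13, 0.04, 0
lx·mx by age: 0, 0.3519, 0.154, 0.196, 0.1573, 0.0676, 0
R0 = Σ lx·mx = 0.9268 → 0.93

0.93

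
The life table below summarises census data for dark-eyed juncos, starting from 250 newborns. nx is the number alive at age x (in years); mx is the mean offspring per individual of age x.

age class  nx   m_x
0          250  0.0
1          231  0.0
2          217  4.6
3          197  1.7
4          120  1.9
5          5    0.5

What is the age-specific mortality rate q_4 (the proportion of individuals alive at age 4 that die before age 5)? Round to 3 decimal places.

0.958

lx = nx/n0 = nx/250: 1, 0.924, 0.868, 0.788, 0.48, 0.02
q_4 = (l_4 − l_5) / l_4 = (0.48 − 0.02) / 0.48
     = 0.46 / 0.48 = 0.958333… → 0.958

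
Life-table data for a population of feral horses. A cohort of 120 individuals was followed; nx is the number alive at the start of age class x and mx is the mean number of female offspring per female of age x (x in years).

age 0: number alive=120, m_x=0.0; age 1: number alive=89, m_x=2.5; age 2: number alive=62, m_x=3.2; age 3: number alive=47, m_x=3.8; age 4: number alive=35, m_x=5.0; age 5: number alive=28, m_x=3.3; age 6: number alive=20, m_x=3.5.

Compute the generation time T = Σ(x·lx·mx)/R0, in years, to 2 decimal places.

lx = nx/n0 = nx/120: 1, 0.74167…, 0.51667…, 0.39167…, 0.29167…, 0.23333…, 0.16667…
lx·mx: 0, 1.854167…, 1.653333…, 1.488333…, 1.458333…, 0.77…, 0.583333… → R0 = 7.8075…
x·lx·mx: 0, 1.854167…, 3.306667…, 4.465…, 5.833333…, 3.85…, 3.5… → Σ = 22.809167…
T = 22.809167… / 7.8075… = 2.921443… → 2.92

2.92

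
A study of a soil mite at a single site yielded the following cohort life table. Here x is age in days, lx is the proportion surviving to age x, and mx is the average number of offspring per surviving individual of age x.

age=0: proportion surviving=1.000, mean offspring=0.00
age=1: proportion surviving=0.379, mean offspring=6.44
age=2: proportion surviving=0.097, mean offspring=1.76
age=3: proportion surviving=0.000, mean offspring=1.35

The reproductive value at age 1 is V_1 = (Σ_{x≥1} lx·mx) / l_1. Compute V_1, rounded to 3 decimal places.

lx·mx for x ≥ 1: 2.44076, 0.17072, 0 → sum = 2.61148
V_1 = 2.61148 / l_1 = 2.61148 / 0.379 = 6.890449… → 6.890

6.890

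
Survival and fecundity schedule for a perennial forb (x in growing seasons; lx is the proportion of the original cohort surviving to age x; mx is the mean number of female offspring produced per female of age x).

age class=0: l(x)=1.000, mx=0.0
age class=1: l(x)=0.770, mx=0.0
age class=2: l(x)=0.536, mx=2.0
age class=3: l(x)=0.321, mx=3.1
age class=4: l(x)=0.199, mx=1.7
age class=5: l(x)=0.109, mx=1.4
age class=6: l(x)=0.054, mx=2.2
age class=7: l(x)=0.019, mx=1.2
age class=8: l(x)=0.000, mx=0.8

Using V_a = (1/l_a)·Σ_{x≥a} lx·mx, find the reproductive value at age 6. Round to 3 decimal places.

2.622

lx·mx for x ≥ 6: 0.1188, 0.0228, 0 → sum = 0.1416
V_6 = 0.1416 / l_6 = 0.1416 / 0.054 = 2.622222… → 2.622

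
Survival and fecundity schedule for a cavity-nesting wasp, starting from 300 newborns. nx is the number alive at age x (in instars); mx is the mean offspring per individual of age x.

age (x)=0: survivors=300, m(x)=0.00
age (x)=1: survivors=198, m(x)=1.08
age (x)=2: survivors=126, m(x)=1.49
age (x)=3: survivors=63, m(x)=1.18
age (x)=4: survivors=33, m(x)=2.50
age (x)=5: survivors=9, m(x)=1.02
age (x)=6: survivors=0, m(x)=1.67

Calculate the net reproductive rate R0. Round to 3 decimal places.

1.892

lx = nx/n0 = nx/300: 1, 0.66, 0.42, 0.21, 0.11, 0.03, 0
lx·mx by age: 0, 0.7128, 0.6258, 0.2478, 0.275, 0.0306, 0
R0 = Σ lx·mx = 1.892 → 1.892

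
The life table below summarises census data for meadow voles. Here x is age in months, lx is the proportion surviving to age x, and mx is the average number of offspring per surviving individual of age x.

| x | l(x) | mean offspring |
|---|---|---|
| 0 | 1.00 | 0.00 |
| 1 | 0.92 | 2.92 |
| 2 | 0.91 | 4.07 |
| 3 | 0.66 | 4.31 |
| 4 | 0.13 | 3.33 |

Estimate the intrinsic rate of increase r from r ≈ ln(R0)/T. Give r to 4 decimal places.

R0 = Σ lx·mx = 0 + 2.6864 + 3.7037 + 2.8446 + 0.4329 = 9.6676
Σ x·lx·mx = 20.3592; T = 20.3592/9.6676 = 2.10592…
r ≈ ln(R0)/T = ln(9.6676)/2.10592… = 1.077334… → 1.0773

1.0773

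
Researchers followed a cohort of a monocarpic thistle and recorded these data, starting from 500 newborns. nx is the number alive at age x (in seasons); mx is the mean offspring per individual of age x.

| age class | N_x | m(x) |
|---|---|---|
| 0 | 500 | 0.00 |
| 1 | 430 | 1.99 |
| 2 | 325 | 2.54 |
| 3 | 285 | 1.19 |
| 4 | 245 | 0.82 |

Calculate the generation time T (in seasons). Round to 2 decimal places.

1.95

lx = nx/n0 = nx/500: 1, 0.86, 0.65, 0.57, 0.49
lx·mx: 0, 1.7114, 1.651, 0.6783, 0.4018 → R0 = 4.4425
x·lx·mx: 0, 1.7114, 3.302, 2.0349, 1.6072 → Σ = 8.6555
T = 8.6555 / 4.4425 = 1.94834… → 1.95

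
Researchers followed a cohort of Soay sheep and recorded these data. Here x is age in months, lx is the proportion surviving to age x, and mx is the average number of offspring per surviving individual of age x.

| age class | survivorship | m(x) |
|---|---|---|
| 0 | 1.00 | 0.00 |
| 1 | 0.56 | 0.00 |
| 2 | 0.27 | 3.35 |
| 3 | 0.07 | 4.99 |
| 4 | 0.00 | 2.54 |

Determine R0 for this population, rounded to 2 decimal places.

lx·mx by age: 0, 0, 0.9045, 0.3493, 0
R0 = Σ lx·mx = 1.2538 → 1.25

1.25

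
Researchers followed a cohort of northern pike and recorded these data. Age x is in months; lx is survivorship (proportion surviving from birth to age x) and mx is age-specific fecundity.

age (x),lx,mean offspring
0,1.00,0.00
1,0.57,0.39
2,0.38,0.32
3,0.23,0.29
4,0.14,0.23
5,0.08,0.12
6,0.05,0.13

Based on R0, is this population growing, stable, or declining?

declining

R0 = Σ lx·mx = 0 + 0.2223 + 0.1216 + 0.0667 + 0.0322 + 0.0096 + 0.0065 = 0.4589
R0 < 1, so the population is declining.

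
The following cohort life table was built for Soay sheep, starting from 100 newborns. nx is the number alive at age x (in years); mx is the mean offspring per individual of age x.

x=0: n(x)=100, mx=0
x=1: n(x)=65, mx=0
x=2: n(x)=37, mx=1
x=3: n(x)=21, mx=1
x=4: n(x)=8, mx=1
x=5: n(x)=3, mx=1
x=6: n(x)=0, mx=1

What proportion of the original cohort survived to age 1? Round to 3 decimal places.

l_1 = n_1/n_0 = 65/100 = 0.65 → 0.650

0.650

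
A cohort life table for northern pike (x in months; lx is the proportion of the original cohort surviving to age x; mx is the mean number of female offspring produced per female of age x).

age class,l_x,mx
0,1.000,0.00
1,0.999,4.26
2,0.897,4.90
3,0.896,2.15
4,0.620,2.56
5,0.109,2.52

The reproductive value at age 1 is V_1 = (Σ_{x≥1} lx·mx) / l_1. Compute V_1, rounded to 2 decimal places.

12.45

lx·mx for x ≥ 1: 4.25574, 4.3953, 1.9264, 1.5872, 0.27468 → sum = 12.43932
V_1 = 12.43932 / l_1 = 12.43932 / 0.999 = 12.451772… → 12.45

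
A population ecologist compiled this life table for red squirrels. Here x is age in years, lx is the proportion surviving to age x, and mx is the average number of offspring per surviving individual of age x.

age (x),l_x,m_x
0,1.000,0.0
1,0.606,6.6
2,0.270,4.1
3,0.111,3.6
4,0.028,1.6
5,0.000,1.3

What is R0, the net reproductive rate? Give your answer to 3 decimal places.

lx·mx by age: 0, 3.9996, 1.107, 0.3996, 0.0448, 0
R0 = Σ lx·mx = 5.551 → 5.551

5.551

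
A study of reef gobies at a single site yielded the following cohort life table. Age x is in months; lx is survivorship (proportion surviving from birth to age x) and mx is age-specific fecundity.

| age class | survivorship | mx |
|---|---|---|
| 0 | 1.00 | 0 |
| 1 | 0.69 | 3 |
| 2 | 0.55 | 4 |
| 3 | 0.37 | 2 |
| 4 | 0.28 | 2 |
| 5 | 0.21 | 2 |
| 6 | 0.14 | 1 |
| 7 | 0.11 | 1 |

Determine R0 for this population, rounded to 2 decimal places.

6.24

lx·mx by age: 0, 2.07, 2.2, 0.74, 0.56, 0.42, 0.14, 0.11
R0 = Σ lx·mx = 6.24 → 6.24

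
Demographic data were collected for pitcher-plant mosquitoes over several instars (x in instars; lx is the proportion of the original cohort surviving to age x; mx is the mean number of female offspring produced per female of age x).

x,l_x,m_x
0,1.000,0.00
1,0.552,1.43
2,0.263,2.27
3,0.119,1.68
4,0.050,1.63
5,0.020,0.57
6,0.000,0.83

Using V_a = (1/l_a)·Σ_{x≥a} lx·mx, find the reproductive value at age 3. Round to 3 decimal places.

2.461

lx·mx for x ≥ 3: 0.19992, 0.0815, 0.0114, 0 → sum = 0.29282
V_3 = 0.29282 / l_3 = 0.29282 / 0.119 = 2.460672… → 2.461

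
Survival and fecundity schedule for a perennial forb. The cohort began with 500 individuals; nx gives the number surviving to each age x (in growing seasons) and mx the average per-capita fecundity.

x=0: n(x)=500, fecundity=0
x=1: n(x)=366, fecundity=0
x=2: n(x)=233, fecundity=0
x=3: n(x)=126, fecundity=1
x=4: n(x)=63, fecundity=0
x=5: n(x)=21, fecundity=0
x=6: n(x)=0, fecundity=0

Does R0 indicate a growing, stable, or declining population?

declining

lx = nx/n0 = nx/500: 1, 0.732, 0.466, 0.252, 0.126, 0.042, 0
R0 = Σ lx·mx = 0 + 0 + 0 + 0.252 + 0 + 0 + 0 = 0.252
R0 < 1, so the population is declining.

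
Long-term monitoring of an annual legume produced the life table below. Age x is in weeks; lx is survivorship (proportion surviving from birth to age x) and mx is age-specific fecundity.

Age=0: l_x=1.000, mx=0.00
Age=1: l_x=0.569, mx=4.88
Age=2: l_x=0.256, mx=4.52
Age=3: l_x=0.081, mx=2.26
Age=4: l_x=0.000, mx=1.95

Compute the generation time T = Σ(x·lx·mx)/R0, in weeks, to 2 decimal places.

1.37

lx·mx: 0, 2.77672, 1.15712, 0.18306, 0 → R0 = 4.1169
x·lx·mx: 0, 2.77672, 2.31424, 0.54918, 0 → Σ = 5.64014
T = 5.64014 / 4.1169 = 1.369997… → 1.37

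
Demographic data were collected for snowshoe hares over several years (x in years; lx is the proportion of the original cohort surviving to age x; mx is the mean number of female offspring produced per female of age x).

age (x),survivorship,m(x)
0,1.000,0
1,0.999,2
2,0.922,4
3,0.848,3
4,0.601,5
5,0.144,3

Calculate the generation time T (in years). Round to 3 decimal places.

lx·mx: 0, 1.998, 3.688, 2.544, 3.005, 0.432 → R0 = 11.667
x·lx·mx: 0, 1.998, 7.376, 7.632, 12.02, 2.16 → Σ = 31.186
T = 31.186 / 11.667 = 2.673009… → 2.673

2.673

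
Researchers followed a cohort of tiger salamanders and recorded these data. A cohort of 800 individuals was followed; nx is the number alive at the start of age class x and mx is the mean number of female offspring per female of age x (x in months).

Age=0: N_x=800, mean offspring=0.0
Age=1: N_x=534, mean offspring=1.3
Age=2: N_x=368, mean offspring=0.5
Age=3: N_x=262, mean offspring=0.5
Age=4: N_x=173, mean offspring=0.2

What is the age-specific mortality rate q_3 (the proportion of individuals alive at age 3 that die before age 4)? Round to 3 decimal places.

lx = nx/n0 = nx/800: 1, 0.6675, 0.46, 0.3275, 0.21625
q_3 = (l_3 − l_4) / l_3 = (0.3275 − 0.21625) / 0.3275
     = 0.11125 / 0.3275 = 0.339695… → 0.340

0.340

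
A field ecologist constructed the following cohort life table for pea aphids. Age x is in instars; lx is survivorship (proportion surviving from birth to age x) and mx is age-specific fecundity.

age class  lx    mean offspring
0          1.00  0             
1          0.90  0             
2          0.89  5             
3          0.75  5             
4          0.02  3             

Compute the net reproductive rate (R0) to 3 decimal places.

lx·mx by age: 0, 0, 4.45, 3.75, 0.06
R0 = Σ lx·mx = 8.26 → 8.260

8.260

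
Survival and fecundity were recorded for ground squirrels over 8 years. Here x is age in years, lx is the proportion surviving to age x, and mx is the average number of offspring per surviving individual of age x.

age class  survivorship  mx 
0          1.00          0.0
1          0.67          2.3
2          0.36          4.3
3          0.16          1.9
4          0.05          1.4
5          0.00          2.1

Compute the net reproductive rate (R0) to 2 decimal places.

3.46

lx·mx by age: 0, 1.541, 1.548, 0.304, 0.07, 0
R0 = Σ lx·mx = 3.463 → 3.46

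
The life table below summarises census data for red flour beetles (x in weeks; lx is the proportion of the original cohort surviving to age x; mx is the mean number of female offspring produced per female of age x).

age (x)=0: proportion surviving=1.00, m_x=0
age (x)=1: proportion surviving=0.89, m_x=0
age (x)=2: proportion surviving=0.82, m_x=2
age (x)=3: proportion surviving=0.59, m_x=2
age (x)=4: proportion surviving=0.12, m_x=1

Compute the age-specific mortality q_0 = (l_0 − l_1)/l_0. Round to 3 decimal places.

0.110

q_0 = (l_0 − l_1) / l_0 = (1 − 0.89) / 1
     = 0.11 / 1 = 0.11 → 0.110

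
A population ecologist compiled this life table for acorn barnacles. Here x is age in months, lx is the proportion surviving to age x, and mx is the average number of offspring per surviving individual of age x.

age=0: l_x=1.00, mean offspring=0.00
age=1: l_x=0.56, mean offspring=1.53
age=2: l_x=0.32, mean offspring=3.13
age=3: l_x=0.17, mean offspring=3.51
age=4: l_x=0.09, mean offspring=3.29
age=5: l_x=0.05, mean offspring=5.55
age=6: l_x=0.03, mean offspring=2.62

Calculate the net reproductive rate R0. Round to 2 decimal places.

3.11

lx·mx by age: 0, 0.8568, 1.0016, 0.5967, 0.2961, 0.2775, 0.0786
R0 = Σ lx·mx = 3.1073 → 3.11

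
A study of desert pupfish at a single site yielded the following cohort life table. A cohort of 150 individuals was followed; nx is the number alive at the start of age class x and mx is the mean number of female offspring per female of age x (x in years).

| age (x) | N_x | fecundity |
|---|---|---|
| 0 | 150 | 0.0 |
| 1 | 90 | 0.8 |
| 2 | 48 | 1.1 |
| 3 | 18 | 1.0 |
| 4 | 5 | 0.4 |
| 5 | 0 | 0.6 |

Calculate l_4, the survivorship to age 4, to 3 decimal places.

l_4 = n_4/n_0 = 5/150 = 0.033333… → 0.033

0.033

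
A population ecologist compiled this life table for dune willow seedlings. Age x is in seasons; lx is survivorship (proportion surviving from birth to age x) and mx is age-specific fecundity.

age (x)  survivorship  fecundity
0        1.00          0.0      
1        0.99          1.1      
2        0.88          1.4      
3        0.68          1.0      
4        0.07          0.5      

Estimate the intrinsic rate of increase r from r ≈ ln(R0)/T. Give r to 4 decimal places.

0.5881

R0 = Σ lx·mx = 0 + 1.089 + 1.232 + 0.68 + 0.035 = 3.036
Σ x·lx·mx = 5.733; T = 5.733/3.036 = 1.88834…
r ≈ ln(R0)/T = ln(3.036)/1.88834… = 0.588104… → 0.5881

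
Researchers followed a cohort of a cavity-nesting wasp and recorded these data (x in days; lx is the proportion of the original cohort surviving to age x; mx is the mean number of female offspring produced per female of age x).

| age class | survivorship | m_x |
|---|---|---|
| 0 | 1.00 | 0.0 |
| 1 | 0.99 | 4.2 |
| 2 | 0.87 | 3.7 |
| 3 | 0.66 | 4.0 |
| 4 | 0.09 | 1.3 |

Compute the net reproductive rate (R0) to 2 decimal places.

lx·mx by age: 0, 4.158, 3.219, 2.64, 0.117
R0 = Σ lx·mx = 10.134 → 10.13

10.13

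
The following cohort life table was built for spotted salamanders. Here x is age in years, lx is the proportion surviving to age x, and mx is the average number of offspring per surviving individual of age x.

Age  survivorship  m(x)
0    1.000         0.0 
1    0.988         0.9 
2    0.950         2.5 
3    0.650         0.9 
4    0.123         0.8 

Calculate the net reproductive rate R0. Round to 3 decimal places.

3.948

lx·mx by age: 0, 0.8892, 2.375, 0.585, 0.0984
R0 = Σ lx·mx = 3.9476 → 3.948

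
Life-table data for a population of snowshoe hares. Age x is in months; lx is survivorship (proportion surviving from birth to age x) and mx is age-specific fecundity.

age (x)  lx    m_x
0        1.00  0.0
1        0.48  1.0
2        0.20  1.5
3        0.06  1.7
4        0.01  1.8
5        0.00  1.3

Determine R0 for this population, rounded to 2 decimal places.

0.90

lx·mx by age: 0, 0.48, 0.3, 0.102, 0.018, 0
R0 = Σ lx·mx = 0.9 → 0.90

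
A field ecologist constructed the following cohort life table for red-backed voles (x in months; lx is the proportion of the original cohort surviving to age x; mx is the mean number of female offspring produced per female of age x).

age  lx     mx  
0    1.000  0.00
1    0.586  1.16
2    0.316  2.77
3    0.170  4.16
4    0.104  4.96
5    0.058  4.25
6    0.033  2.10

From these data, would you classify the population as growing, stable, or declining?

R0 = Σ lx·mx = 0 + 0.67976 + 0.87532 + 0.7072 + 0.51584 + 0.2465 + 0.0693 = 3.09392
R0 > 1, so the population is growing.

growing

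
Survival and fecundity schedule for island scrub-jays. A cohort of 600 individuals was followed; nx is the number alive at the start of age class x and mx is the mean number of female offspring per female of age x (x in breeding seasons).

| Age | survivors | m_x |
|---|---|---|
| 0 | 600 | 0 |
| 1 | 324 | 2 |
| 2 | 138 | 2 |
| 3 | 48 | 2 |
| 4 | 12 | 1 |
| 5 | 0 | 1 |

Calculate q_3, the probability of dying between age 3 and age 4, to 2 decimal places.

lx = nx/n0 = nx/600: 1, 0.54, 0.23, 0.08, 0.02, 0
q_3 = (l_3 − l_4) / l_3 = (0.08 − 0.02) / 0.08
     = 0.06 / 0.08 = 0.75 → 0.75

0.75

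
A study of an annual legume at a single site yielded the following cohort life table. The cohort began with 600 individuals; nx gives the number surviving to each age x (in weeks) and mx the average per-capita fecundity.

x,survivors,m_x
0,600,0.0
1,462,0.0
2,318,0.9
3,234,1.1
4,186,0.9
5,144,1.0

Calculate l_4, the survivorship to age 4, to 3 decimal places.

0.310

l_4 = n_4/n_0 = 186/600 = 0.31 → 0.310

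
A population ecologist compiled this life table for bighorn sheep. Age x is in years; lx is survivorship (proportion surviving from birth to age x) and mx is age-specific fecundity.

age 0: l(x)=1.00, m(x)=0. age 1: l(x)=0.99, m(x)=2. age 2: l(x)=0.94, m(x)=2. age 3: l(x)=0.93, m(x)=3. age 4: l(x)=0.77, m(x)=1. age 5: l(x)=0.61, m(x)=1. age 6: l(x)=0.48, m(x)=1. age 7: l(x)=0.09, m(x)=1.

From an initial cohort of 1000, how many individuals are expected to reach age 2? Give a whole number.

Expected survivors = N0 · l_2 = 1000 × 0.94 = 940 → 940

940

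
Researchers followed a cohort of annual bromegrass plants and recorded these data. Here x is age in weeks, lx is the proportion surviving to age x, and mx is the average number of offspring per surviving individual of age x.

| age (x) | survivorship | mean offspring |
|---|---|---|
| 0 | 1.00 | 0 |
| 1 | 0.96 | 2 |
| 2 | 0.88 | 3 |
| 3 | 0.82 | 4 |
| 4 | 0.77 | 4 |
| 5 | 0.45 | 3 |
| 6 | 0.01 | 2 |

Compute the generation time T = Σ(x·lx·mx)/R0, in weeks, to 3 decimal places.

2.948

lx·mx: 0, 1.92, 2.64, 3.28, 3.08, 1.35, 0.02 → R0 = 12.29
x·lx·mx: 0, 1.92, 5.28, 9.84, 12.32, 6.75, 0.12 → Σ = 36.23
T = 36.23 / 12.29 = 2.947925… → 2.948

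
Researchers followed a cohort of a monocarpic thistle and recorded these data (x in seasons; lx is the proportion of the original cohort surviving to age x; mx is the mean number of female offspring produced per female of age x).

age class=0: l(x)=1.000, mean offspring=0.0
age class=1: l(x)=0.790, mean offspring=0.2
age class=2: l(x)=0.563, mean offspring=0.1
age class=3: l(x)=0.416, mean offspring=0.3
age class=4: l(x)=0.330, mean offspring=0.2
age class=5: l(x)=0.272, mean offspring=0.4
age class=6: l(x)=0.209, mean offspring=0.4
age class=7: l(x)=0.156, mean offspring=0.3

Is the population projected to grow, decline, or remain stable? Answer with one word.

R0 = Σ lx·mx = 0 + 0.158 + 0.0563 + 0.1248 + 0.066 + 0.1088 + 0.0836 + 0.0468 = 0.6443
R0 < 1, so the population is declining.

declining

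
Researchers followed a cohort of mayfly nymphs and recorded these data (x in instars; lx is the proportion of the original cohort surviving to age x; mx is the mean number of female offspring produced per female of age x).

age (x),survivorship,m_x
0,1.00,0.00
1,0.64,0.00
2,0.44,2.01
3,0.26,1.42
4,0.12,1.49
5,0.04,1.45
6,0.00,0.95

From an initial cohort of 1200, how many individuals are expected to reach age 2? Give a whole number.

Expected survivors = N0 · l_2 = 1200 × 0.44 = 528 → 528

528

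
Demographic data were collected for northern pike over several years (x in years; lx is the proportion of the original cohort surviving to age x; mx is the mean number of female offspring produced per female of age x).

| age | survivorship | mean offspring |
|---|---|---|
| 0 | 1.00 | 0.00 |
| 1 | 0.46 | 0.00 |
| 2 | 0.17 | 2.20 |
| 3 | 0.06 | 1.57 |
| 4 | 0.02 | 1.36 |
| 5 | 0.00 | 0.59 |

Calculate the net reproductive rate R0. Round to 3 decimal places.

lx·mx by age: 0, 0, 0.374, 0.0942, 0.0272, 0
R0 = Σ lx·mx = 0.4954 → 0.495

0.495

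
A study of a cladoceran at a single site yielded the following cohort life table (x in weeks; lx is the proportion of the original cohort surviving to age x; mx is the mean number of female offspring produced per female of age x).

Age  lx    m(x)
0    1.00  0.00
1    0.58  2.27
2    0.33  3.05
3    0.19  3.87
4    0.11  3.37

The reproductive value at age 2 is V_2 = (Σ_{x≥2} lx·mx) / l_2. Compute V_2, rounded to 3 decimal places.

lx·mx for x ≥ 2: 1.0065, 0.7353, 0.3707 → sum = 2.1125
V_2 = 2.1125 / l_2 = 2.1125 / 0.33 = 6.401515… → 6.402

6.402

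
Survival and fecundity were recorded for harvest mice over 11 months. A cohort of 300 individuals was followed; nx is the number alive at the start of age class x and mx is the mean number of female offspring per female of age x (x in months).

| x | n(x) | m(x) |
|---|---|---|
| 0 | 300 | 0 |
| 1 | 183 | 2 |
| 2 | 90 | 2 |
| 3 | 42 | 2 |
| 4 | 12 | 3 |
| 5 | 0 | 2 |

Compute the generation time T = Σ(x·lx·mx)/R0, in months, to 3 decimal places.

1.685

lx = nx/n0 = nx/300: 1, 0.61, 0.3, 0.14, 0.04, 0
lx·mx: 0, 1.22, 0.6, 0.28, 0.12, 0 → R0 = 2.22
x·lx·mx: 0, 1.22, 1.2, 0.84, 0.48, 0 → Σ = 3.74
T = 3.74 / 2.22 = 1.684685… → 1.685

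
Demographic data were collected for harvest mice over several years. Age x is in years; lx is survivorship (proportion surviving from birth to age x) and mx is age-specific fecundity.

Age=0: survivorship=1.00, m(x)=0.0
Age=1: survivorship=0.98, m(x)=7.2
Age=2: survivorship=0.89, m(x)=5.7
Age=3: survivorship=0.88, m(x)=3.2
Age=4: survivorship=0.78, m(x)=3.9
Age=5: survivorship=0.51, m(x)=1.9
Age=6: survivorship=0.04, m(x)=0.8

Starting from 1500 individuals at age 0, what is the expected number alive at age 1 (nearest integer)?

Expected survivors = N0 · l_1 = 1500 × 0.98 = 1470 → 1470

1470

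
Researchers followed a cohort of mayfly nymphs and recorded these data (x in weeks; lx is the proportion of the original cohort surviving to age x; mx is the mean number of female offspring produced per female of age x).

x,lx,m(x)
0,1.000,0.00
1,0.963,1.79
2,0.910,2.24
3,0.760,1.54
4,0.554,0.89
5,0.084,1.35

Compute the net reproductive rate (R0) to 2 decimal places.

5.54

lx·mx by age: 0, 1.72377, 2.0384, 1.1704, 0.49306, 0.1134
R0 = Σ lx·mx = 5.53903 → 5.54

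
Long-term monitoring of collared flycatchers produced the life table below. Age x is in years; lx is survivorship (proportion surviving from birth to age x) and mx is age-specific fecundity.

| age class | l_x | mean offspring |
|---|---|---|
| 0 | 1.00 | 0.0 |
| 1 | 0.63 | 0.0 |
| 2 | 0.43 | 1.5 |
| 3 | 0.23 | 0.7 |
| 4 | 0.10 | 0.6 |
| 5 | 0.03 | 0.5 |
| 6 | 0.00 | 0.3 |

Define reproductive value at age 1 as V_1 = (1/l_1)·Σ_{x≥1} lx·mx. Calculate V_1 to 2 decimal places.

1.40

lx·mx for x ≥ 1: 0, 0.645, 0.161, 0.06, 0.015, 0 → sum = 0.881
V_1 = 0.881 / l_1 = 0.881 / 0.63 = 1.398413… → 1.40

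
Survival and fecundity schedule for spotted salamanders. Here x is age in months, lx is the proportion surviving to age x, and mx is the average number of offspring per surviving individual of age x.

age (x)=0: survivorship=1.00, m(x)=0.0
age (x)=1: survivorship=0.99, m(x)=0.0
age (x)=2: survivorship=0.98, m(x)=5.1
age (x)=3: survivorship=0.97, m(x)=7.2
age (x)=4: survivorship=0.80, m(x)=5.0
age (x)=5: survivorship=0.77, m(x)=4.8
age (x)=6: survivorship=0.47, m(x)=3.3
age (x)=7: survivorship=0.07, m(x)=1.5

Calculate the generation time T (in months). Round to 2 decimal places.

3.54

lx·mx: 0, 0, 4.998, 6.984, 4, 3.696, 1.551, 0.105 → R0 = 21.334
x·lx·mx: 0, 0, 9.996, 20.952, 16, 18.48, 9.306, 0.735 → Σ = 75.469
T = 75.469 / 21.334 = 3.537499… → 3.54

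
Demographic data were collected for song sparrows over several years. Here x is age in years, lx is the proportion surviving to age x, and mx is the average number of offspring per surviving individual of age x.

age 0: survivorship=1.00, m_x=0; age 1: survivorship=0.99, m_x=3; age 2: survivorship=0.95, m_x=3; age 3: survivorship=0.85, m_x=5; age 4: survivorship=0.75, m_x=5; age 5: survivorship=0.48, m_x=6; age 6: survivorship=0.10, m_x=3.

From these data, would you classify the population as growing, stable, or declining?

R0 = Σ lx·mx = 0 + 2.97 + 2.85 + 4.25 + 3.75 + 2.88 + 0.3 = 17
R0 > 1, so the population is growing.

growing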